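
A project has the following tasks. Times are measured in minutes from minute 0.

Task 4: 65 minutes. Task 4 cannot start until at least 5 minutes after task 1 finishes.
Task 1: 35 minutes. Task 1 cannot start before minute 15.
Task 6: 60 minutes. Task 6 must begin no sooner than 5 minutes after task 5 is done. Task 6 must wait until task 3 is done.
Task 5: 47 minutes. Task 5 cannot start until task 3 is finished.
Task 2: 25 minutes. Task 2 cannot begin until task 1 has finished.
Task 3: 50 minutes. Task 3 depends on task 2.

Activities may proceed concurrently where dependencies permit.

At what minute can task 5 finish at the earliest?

172

After its own release at minute 15, task 1 can start at minute 15 and finishes at minute 50.
Task 2 waits on task 1 (finishes minute 50), so it starts at minute 50 and finishes at 50 + 25 = minute 75.
Task 3 cannot begin until task 2 (finishes minute 75). It runs from minute 75 to 75 + 50 = minute 125.
After task 3 (finishes minute 125), task 5 can start at minute 125 and finishes at minute 172.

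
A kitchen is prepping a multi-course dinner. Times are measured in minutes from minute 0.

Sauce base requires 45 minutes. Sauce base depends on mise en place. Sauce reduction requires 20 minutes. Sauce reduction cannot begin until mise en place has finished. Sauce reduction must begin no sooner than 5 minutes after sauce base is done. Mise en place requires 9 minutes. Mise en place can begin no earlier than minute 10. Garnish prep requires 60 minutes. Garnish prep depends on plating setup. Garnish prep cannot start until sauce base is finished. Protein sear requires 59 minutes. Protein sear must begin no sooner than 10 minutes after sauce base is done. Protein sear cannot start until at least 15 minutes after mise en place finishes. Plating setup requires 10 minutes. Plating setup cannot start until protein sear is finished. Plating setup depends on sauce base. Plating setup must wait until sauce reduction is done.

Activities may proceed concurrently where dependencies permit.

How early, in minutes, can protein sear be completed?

133

Mise en place waits on its own release at minute 10, so it starts at minute 10 and finishes at 10 + 9 = minute 19.
Sauce base waits on mise en place (finishes minute 19), so it starts at minute 19 and finishes at 19 + 45 = minute 64.
For protein sear: sauce base (finishes minute 64, plus 10-minute gap → minute 74); mise en place (finishes minute 19, plus 15-minute gap → minute 34). Taking the maximum gives a start of minute 74, and it finishes at 74 + 59 = minute 133.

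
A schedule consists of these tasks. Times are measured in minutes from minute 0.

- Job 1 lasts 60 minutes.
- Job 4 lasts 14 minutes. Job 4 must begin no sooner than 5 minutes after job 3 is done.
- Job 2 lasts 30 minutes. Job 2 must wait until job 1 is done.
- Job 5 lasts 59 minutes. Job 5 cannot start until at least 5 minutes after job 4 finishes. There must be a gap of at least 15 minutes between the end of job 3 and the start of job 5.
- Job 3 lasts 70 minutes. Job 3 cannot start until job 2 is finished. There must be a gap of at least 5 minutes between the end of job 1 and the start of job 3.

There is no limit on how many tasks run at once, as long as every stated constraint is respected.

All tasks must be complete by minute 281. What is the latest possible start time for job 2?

98

To finish by minute 281, job 5 (duration 59) must start no later than minute 222.
Job 4 must finish before job 5 (must start by minute 222, minus 5-minute gap → minute 217). With a 14-minute duration, job 4 must start by 217 − 14 = minute 203.
Job 3 has several dependents: job 4 (must start by minute 203, minus 5-minute gap → minute 198); job 5 (must start by minute 222, minus 15-minute gap → minute 207). The earliest of those limits is minute 198, so job 3 must start by 198 − 70 = minute 128.
Job 2 has to be done before job 3 (must start by minute 128). That means finishing by minute 128, i.e. starting by 128 − 30 = minute 98.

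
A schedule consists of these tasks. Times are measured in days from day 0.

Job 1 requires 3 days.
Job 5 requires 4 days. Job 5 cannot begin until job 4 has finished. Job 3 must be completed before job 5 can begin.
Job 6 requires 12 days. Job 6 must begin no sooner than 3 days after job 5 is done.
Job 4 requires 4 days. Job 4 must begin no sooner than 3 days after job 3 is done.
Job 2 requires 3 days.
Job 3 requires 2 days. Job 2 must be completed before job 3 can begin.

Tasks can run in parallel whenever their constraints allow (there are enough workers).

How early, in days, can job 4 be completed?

Nothing blocks job 2, so it runs from day 0 to day 3.
Job 3 waits on job 2 (finishes day 3), so it starts at day 3 and finishes at 3 + 2 = day 5.
Job 4 waits on job 3 (finishes day 5, plus 3-day gap → day 8), so it starts at day 8 and finishes at 8 + 4 = day 12.

12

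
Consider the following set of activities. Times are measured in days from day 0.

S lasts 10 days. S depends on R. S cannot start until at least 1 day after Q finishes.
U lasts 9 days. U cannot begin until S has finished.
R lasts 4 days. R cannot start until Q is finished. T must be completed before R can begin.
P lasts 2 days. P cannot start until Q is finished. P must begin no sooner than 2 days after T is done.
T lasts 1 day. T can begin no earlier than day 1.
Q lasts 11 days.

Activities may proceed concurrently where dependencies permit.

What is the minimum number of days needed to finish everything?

After its own release at day 1, T can start at day 1 and finishes at day 2.
Nothing blocks Q, so it runs from day 0 to day 11.
For R: Q (finishes day 11); T (finishes day 2). Taking the maximum gives a start of day 11, and it finishes at 11 + 4 = day 15.
S cannot start until R (finishes day 15); Q (finishes day 11, plus 1-day gap → day 12). The controlling bound is day 15, so S finishes at 15 + 10 = day 25.
After S (finishes day 25), U can start at day 25 and finishes at day 34.
P needs all of Q (finishes day 11); T (finishes day 2, plus 2-day gap → day 4). That puts its earliest start at day 11; it finishes at 11 + 2 = day 13.
All tasks are finished once the last one completes. Finish times: P at 13, Q at 11, R at 15, S at 25, T at 2, U at 34. The latest is day 34.

34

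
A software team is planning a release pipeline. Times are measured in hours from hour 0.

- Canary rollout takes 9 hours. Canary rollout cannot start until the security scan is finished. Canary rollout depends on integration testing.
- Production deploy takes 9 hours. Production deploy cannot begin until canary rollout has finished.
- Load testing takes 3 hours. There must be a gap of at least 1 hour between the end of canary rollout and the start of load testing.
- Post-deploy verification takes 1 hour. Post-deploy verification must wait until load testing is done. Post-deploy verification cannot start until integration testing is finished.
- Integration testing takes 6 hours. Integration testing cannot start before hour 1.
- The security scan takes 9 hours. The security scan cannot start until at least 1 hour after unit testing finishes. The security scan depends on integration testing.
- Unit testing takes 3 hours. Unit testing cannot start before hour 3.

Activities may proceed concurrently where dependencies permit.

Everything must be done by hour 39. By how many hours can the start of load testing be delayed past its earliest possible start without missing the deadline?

9

After its own release at hour 1, integration testing can start at hour 1 and finishes at hour 7.
Unit testing waits on its own release at hour 3, so it starts at hour 3 and finishes at 3 + 3 = hour 6.
The security scan needs all of unit testing (finishes hour 6, plus 1-hour gap → hour 7); integration testing (finishes hour 7). That puts its earliest start at hour 7; it finishes at 7 + 9 = hour 16.
Canary rollout has to wait for the security scan (finishes hour 16); integration testing (finishes hour 7). The latest of these is hour 16, so canary rollout runs hour 16 to 16 + 9 = hour 25.
Load testing waits on canary rollout (finishes hour 25, plus 1-hour gap → hour 26), so it starts at hour 26 and finishes at 26 + 3 = hour 29.

Working backward from the deadline:
Post-deploy verification has no dependents, so it just needs to finish by hour 39. Starting by 39 − 1 = hour 38 achieves that.
Load testing feeds into post-deploy verification (must start by hour 38); so load testing must finish by hour 38 and therefore start by hour 35.
So load testing can start as early as hour 26 and as late as hour 35, giving 35 − 26 = 9 hours of slack.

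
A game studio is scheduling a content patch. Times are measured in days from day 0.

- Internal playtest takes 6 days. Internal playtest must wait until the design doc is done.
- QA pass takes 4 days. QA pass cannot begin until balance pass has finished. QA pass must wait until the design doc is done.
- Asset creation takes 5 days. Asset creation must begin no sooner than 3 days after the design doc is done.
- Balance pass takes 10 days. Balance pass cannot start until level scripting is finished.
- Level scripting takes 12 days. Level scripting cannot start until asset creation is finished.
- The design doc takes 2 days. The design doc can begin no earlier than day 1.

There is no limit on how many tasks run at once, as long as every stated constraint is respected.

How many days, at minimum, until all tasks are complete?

The design doc waits on its own release at day 1, so it starts at day 1 and finishes at 1 + 2 = day 3.
After the design doc (finishes day 3), internal playtest can start at day 3 and finishes at day 9.
After the design doc (finishes day 3, plus 3-day gap → day 6), asset creation can start at day 6 and finishes at day 11.
Level scripting waits on asset creation (finishes day 11), so it starts at day 11 and finishes at 11 + 12 = day 23.
Balance pass waits on level scripting (finishes day 23), so it starts at day 23 and finishes at 23 + 10 = day 33.
For QA pass: balance pass (finishes day 33); the design doc (finishes day 3). Taking the maximum gives a start of day 33, and it finishes at 33 + 4 = day 37.
All tasks are finished once the last one completes. Finish times: The design doc at 3, Asset creation at 11, Level scripting at 23, Internal playtest at 9, Balance pass at 33, QA pass at 37. The latest is day 37.

37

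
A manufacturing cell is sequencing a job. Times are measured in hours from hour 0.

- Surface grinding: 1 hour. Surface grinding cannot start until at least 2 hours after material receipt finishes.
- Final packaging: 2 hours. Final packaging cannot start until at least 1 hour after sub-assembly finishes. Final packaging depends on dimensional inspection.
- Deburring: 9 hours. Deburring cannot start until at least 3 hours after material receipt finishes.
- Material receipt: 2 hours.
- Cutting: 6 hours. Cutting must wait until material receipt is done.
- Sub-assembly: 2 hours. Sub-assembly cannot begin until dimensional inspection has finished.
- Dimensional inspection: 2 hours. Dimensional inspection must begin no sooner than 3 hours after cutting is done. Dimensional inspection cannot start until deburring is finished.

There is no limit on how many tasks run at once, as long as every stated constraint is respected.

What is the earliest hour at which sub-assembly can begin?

Material receipt has no prerequisites, so it starts at hour 0 and finishes at hour 2.
Deburring cannot begin until material receipt (finishes hour 2, plus 3-hour gap → hour 5). It runs from hour 5 to 5 + 9 = hour 14.
Cutting cannot begin until material receipt (finishes hour 2). It runs from hour 2 to 2 + 6 = hour 8.
Dimensional inspection needs all of cutting (finishes hour 8, plus 3-hour gap → hour 11); deburring (finishes hour 14). That puts its earliest start at hour 14; it finishes at 14 + 2 = hour 16.
Sub-assembly waits on dimensional inspection (finishes hour 16), so the earliest it can start is hour 16.

16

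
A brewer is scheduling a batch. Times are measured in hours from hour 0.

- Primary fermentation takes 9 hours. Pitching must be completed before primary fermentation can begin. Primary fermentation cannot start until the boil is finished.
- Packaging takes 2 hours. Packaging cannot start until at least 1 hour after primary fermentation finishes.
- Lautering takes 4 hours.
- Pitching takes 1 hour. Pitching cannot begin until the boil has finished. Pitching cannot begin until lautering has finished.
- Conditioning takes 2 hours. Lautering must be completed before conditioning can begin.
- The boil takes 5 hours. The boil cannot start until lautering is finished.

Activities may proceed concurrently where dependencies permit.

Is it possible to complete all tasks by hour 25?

Nothing blocks lautering, so it runs from hour 0 to hour 4.
After lautering (finishes hour 4), conditioning can start at hour 4 and finishes at hour 6.
The boil waits on lautering (finishes hour 4), so it starts at hour 4 and finishes at 4 + 5 = hour 9.
For pitching: the boil (finishes hour 9); lautering (finishes hour 4). Taking the maximum gives a start of hour 9, and it finishes at 9 + 1 = hour 10.
Primary fermentation cannot start until pitching (finishes hour 10); the boil (finishes hour 9). The controlling bound is hour 10, so primary fermentation finishes at 10 + 9 = hour 19.
Packaging cannot begin until primary fermentation (finishes hour 19, plus 1-hour gap → hour 20). It runs from hour 20 to 20 + 2 = hour 22.
Every task is finished by hour 22, which is no later than the deadline of 25, so the schedule is feasible.

Yes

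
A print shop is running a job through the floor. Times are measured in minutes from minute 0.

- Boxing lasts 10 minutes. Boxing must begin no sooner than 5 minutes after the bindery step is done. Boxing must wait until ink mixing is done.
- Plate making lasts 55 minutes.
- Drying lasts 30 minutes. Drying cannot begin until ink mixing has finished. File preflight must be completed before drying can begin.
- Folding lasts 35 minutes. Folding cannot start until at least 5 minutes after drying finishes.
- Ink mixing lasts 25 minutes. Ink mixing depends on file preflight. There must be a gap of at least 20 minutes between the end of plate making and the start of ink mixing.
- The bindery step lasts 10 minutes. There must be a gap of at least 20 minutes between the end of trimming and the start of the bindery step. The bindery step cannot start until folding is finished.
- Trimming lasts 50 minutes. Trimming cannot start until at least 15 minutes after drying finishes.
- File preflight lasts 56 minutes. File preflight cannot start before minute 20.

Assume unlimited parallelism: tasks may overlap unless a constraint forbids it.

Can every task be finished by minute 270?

Yes

Nothing blocks plate making, so it runs from minute 0 to minute 55.
File preflight cannot begin until its own release at minute 20. It runs from minute 20 to 20 + 56 = minute 76.
For ink mixing: file preflight (finishes minute 76); plate making (finishes minute 55, plus 20-minute gap → minute 75). Taking the maximum gives a start of minute 76, and it finishes at 76 + 25 = minute 101.
For drying: ink mixing (finishes minute 101); file preflight (finishes minute 76). Taking the maximum gives a start of minute 101, and it finishes at 101 + 30 = minute 131.
Folding cannot begin until drying (finishes minute 131, plus 5-minute gap → minute 136). It runs from minute 136 to 136 + 35 = minute 171.
Trimming waits on drying (finishes minute 131, plus 15-minute gap → minute 146), so it starts at minute 146 and finishes at 146 + 50 = minute 196.
The bindery step cannot start until trimming (finishes minute 196, plus 20-minute gap → minute 216); folding (finishes minute 171). The controlling bound is minute 216, so the bindery step finishes at 216 + 10 = minute 226.
For boxing: the bindery step (finishes minute 226, plus 5-minute gap → minute 231); ink mixing (finishes minute 101). Taking the maximum gives a start of minute 231, and it finishes at 231 + 10 = minute 241.
Every task is finished by minute 241, which is no later than the deadline of 270, so the schedule is feasible.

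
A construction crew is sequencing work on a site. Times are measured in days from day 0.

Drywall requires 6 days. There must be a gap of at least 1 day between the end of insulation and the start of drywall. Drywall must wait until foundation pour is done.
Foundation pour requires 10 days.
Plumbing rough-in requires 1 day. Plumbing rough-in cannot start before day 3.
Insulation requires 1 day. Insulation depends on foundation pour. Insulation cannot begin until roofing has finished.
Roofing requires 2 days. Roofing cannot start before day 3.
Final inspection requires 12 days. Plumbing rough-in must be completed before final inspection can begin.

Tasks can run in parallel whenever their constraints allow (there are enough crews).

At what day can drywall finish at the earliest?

After its own release at day 3, roofing can start at day 3 and finishes at day 5.
Foundation pour has no prerequisites, so it starts at day 0 and finishes at day 10.
Insulation needs all of foundation pour (finishes day 10); roofing (finishes day 5). That puts its earliest start at day 10; it finishes at 10 + 1 = day 11.
Drywall cannot start until insulation (finishes day 11, plus 1-day gap → day 12); foundation pour (finishes day 10). The controlling bound is day 12, so drywall finishes at 12 + 6 = day 18.

18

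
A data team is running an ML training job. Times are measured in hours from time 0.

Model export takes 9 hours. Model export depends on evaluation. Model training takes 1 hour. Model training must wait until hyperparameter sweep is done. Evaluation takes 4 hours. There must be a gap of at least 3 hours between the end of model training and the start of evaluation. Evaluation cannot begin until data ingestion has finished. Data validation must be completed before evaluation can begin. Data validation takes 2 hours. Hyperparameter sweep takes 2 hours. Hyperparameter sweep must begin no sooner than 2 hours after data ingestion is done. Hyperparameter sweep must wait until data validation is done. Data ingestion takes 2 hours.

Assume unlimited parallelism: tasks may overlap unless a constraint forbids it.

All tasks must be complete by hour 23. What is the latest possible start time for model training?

Model export must finish by hour 23; it takes 9 hours, so it must start by 23 − 9 = hour 14.
Evaluation has to be done before model export (must start by hour 14). That means finishing by hour 14, i.e. starting by 14 − 4 = hour 10.
Since evaluation (must start by hour 10, minus 3-hour gap → hour 7) depends on it, model training must finish by hour 7. Backing off its 1-hour duration gives a latest start of hour 6.

6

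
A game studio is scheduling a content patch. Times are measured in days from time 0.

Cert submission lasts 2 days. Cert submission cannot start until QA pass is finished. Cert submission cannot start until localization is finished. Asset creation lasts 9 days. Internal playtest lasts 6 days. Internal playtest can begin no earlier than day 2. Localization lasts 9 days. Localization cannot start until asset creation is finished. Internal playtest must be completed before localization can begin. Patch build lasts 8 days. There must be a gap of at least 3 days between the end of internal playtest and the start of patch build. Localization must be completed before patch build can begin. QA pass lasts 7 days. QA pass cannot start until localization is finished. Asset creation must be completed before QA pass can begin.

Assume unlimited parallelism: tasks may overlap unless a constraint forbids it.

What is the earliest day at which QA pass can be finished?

25

Internal playtest waits on its own release at day 2, so it starts at day 2 and finishes at 2 + 6 = day 8.
Nothing blocks asset creation, so it runs from day 0 to day 9.
Localization cannot start until asset creation (finishes day 9); internal playtest (finishes day 8). The controlling bound is day 9, so localization finishes at 9 + 9 = day 18.
QA pass has to wait for localization (finishes day 18); asset creation (finishes day 9). The latest of these is day 18, so QA pass runs day 18 to 18 + 7 = day 25.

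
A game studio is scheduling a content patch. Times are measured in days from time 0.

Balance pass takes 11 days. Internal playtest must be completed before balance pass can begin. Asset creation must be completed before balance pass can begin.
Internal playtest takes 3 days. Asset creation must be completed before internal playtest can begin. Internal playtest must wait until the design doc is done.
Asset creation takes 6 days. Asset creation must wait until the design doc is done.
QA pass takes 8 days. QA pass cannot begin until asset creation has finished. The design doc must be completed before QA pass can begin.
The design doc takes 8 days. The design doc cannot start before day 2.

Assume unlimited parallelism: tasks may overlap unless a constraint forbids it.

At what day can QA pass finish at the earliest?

The design doc cannot begin until its own release at day 2. It runs from day 2 to 2 + 8 = day 10.
After the design doc (finishes day 10), asset creation can start at day 10 and finishes at day 16.
QA pass cannot start until asset creation (finishes day 16); the design doc (finishes day 10). The controlling bound is day 16, so QA pass finishes at 16 + 8 = day 24.

24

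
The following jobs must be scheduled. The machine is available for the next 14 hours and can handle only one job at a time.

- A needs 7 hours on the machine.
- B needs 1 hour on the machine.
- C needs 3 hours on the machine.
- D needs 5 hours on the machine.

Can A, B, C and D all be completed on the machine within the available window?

No

Running back to back, the jobs need 7 + 1 + 3 + 5 = 16 hours on the machine.
Since 16 > 14, they cannot all fit.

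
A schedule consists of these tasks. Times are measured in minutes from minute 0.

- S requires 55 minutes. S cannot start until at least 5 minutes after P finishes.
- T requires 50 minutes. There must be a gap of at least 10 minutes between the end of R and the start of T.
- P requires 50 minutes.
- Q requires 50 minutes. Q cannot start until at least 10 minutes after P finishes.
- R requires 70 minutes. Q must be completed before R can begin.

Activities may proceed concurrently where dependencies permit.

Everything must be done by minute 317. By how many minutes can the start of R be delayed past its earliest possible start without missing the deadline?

77

P has no prerequisites, so it starts at minute 0 and finishes at minute 50.
Q cannot begin until P (finishes minute 50, plus 10-minute gap → minute 60). It runs from minute 60 to 60 + 50 = minute 110.
R cannot begin until Q (finishes minute 110). It runs from minute 110 to 110 + 70 = minute 180.

Working backward from the deadline:
T has no dependents, so it just needs to finish by minute 317. Starting by 317 − 50 = minute 267 achieves that.
R feeds into T (must start by minute 267, minus 10-minute gap → minute 257); so R must finish by minute 257 and therefore start by minute 187.
So R can start as early as minute 110 and as late as minute 187, giving 187 − 110 = 77 minutes of slack.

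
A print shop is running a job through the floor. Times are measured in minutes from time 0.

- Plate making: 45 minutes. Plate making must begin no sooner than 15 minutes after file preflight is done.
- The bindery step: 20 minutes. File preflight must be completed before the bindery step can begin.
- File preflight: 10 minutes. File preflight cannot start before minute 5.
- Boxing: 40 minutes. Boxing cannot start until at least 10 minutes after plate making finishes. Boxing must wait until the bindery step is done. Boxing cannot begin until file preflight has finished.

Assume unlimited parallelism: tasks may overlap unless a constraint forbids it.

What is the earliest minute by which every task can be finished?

125

File preflight waits on its own release at minute 5, so it starts at minute 5 and finishes at 5 + 10 = minute 15.
The bindery step waits on file preflight (finishes minute 15), so it starts at minute 15 and finishes at 15 + 20 = minute 35.
Plate making cannot begin until file preflight (finishes minute 15, plus 15-minute gap → minute 30). It runs from minute 30 to 30 + 45 = minute 75.
For boxing: plate making (finishes minute 75, plus 10-minute gap → minute 85); the bindery step (finishes minute 35); file preflight (finishes minute 15). Taking the maximum gives a start of minute 85, and it finishes at 85 + 40 = minute 125.
All tasks are finished once the last one completes. Finish times: File preflight at 15, Plate making at 75, The bindery step at 35, Boxing at 125. The latest is minute 125.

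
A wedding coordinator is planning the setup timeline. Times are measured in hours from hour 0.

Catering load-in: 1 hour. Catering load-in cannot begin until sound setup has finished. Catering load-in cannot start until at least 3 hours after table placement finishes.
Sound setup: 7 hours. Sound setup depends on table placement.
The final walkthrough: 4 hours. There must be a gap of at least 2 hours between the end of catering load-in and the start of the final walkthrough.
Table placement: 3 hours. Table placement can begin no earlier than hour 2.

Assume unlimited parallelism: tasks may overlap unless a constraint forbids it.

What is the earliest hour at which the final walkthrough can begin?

Table placement cannot begin until its own release at hour 2. It runs from hour 2 to 2 + 3 = hour 5.
Sound setup cannot begin until table placement (finishes hour 5). It runs from hour 5 to 5 + 7 = hour 12.
Catering load-in needs all of sound setup (finishes hour 12); table placement (finishes hour 5, plus 3-hour gap → hour 8). That puts its earliest start at hour 12; it finishes at 12 + 1 = hour 13.
The final walkthrough waits on catering load-in (finishes hour 13, plus 2-hour gap → hour 15), so the earliest it can start is hour 15.

15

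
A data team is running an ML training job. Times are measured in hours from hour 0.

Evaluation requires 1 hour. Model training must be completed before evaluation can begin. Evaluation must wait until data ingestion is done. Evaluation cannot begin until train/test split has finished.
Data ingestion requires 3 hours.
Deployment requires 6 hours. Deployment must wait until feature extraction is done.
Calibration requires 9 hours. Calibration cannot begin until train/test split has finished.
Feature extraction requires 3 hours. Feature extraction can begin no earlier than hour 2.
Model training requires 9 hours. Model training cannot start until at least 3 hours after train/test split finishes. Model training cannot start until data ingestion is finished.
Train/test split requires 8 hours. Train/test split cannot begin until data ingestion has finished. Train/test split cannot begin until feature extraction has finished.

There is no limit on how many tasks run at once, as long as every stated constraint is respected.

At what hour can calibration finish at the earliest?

22

Feature extraction waits on its own release at hour 2, so it starts at hour 2 and finishes at 2 + 3 = hour 5.
Data ingestion can start immediately at hour 0; it finishes at hour 3.
Train/test split has to wait for data ingestion (finishes hour 3); feature extraction (finishes hour 5). The latest of these is hour 5, so train/test split runs hour 5 to 5 + 8 = hour 13.
Calibration cannot begin until train/test split (finishes hour 13). It runs from hour 13 to 13 + 9 = hour 22.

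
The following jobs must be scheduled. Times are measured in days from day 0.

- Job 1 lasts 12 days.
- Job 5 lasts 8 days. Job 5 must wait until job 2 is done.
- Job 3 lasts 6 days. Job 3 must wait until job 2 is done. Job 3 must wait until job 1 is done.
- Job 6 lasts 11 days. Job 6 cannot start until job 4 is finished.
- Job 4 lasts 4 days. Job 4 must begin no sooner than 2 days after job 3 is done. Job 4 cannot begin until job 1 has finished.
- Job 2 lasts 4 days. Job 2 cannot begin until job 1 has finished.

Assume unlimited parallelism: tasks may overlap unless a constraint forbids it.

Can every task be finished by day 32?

No

Job 1 has no prerequisites, so it starts at day 0 and finishes at day 12.
After job 1 (finishes day 12), job 2 can start at day 12 and finishes at day 16.
Job 5 cannot begin until job 2 (finishes day 16). It runs from day 16 to 16 + 8 = day 24.
Job 3 needs all of job 2 (finishes day 16); job 1 (finishes day 12). That puts its earliest start at day 16; it finishes at 16 + 6 = day 22.
Job 4 cannot start until job 3 (finishes day 22, plus 2-day gap → day 24); job 1 (finishes day 12). The controlling bound is day 24, so job 4 finishes at 24 + 4 = day 28.
After job 4 (finishes day 28), job 6 can start at day 28 and finishes at day 39.
The earliest everything can be done is day 39, which is after the deadline of 32, so it is not possible.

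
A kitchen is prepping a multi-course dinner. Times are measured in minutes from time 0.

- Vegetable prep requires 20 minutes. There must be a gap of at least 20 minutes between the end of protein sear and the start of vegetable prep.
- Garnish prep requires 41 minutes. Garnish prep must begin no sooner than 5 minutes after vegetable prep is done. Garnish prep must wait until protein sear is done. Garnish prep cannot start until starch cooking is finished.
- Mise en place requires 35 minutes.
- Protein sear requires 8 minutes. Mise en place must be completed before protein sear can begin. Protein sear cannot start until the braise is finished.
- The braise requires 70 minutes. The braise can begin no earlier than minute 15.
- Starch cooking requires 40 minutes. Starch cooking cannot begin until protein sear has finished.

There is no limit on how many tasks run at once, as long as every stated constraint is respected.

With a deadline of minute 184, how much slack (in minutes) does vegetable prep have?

5

After its own release at minute 15, the braise can start at minute 15 and finishes at minute 85.
Mise en place can start immediately at minute 0; it finishes at minute 35.
Protein sear has to wait for mise en place (finishes minute 35); the braise (finishes minute 85). The latest of these is minute 85, so protein sear runs minute 85 to 85 + 8 = minute 93.
Vegetable prep cannot begin until protein sear (finishes minute 93, plus 20-minute gap → minute 113). It runs from minute 113 to 113 + 20 = minute 133.

Working backward from the deadline:
Garnish prep has no dependents, so it just needs to finish by minute 184. Starting by 184 − 41 = minute 143 achieves that.
Since garnish prep (must start by minute 143, minus 5-minute gap → minute 138) depends on it, vegetable prep must finish by minute 138. Backing off its 20-minute duration gives a latest start of minute 118.
So vegetable prep can start as early as minute 113 and as late as minute 118, giving 118 − 113 = 5 minutes of slack.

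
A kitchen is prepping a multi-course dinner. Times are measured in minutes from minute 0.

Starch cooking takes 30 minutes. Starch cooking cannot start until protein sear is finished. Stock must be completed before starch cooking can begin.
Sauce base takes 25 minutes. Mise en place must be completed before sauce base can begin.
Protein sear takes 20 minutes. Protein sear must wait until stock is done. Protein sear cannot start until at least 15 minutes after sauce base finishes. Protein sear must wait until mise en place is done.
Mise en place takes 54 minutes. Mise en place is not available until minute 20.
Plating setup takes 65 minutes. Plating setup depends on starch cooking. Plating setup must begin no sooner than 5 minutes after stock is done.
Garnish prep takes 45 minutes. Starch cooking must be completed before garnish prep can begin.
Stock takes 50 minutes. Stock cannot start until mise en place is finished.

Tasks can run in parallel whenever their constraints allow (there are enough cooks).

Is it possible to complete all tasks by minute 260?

Yes

After its own release at minute 20, mise en place can start at minute 20 and finishes at minute 74.
Sauce base cannot begin until mise en place (finishes minute 74). It runs from minute 74 to 74 + 25 = minute 99.
Stock cannot begin until mise en place (finishes minute 74). It runs from minute 74 to 74 + 50 = minute 124.
For protein sear: stock (finishes minute 124); sauce base (finishes minute 99, plus 15-minute gap → minute 114); mise en place (finishes minute 74). Taking the maximum gives a start of minute 124, and it finishes at 124 + 20 = minute 144.
For starch cooking: protein sear (finishes minute 144); stock (finishes minute 124). Taking the maximum gives a start of minute 144, and it finishes at 144 + 30 = minute 174.
After starch cooking (finishes minute 174), garnish prep can start at minute 174 and finishes at minute 219.
Plating setup cannot start until starch cooking (finishes minute 174); stock (finishes minute 124, plus 5-minute gap → minute 129). The controlling bound is minute 174, so plating setup finishes at 174 + 65 = minute 239.
Every task is finished by minute 239, which is no later than the deadline of 260, so the schedule is feasible.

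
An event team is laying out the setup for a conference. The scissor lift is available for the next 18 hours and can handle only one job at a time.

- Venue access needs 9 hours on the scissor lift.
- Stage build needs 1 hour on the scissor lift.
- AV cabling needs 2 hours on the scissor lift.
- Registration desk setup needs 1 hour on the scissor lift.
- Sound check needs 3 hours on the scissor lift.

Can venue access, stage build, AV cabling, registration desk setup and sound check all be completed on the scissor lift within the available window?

Yes

Running back to back, the jobs need 9 + 1 + 2 + 1 + 3 = 16 hours on the scissor lift.
Since 16 ≤ 18, they fit within the window.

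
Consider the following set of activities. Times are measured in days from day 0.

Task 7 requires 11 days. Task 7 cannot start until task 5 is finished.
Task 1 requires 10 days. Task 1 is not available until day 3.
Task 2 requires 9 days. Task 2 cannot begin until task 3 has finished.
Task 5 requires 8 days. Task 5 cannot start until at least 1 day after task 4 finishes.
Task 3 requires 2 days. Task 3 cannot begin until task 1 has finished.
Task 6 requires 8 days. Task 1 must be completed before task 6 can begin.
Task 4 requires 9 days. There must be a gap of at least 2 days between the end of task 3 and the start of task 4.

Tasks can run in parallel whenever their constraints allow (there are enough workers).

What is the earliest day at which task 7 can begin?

After its own release at day 3, task 1 can start at day 3 and finishes at day 13.
After task 1 (finishes day 13), task 3 can start at day 13 and finishes at day 15.
Task 4 cannot begin until task 3 (finishes day 15, plus 2-day gap → day 17). It runs from day 17 to 17 + 9 = day 26.
After task 4 (finishes day 26, plus 1-day gap → day 27), task 5 can start at day 27 and finishes at day 35.
Task 7 waits on task 5 (finishes day 35), so the earliest it can start is day 35.

35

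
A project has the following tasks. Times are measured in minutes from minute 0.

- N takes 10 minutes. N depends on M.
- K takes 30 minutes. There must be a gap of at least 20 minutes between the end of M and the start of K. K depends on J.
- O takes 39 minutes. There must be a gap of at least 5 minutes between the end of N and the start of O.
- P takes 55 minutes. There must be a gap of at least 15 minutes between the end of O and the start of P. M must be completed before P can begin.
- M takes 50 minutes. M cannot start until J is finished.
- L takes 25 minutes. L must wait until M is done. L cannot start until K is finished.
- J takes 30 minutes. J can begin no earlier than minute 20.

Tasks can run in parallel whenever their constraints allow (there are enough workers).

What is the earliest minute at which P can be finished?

J cannot begin until its own release at minute 20. It runs from minute 20 to 20 + 30 = minute 50.
After J (finishes minute 50), M can start at minute 50 and finishes at minute 100.
N waits on M (finishes minute 100), so it starts at minute 100 and finishes at 100 + 10 = minute 110.
After N (finishes minute 110, plus 5-minute gap → minute 115), O can start at minute 115 and finishes at minute 154.
P needs all of O (finishes minute 154, plus 15-minute gap → minute 169); M (finishes minute 100). That puts its earliest start at minute 169; it finishes at 169 + 55 = minute 224.

224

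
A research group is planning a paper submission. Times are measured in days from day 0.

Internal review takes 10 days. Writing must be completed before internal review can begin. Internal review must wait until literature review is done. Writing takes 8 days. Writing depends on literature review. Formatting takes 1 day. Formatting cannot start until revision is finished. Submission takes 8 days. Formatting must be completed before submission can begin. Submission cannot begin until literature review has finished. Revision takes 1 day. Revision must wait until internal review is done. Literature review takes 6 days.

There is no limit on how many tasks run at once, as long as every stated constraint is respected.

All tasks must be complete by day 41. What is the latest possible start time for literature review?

7

Submission has no dependents, so it just needs to finish by day 41. Starting by 41 − 8 = day 33 achieves that.
Formatting has to be done before submission (must start by day 33). That means finishing by day 33, i.e. starting by 33 − 1 = day 32.
Revision must finish before formatting (must start by day 32). With a 1-day duration, revision must start by 32 − 1 = day 31.
Internal review has to be done before revision (must start by day 31). That means finishing by day 31, i.e. starting by 31 − 10 = day 21.
Writing must finish before internal review (must start by day 21). With an 8-day duration, writing must start by 21 − 8 = day 13.
Literature review must finish in time for writing (must start by day 13); internal review (must start by day 21); submission (must start by day 33). The tightest is day 13, so literature review must start by 13 − 6 = day 7.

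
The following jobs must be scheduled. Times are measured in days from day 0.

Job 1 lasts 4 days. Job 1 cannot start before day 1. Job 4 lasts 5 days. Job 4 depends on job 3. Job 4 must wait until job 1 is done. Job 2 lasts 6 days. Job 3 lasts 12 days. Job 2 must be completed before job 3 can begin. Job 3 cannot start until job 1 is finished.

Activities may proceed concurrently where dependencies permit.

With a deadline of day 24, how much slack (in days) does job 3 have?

1

Job 2 has no prerequisites, so it starts at day 0 and finishes at day 6.
After its own release at day 1, job 1 can start at day 1 and finishes at day 5.
For job 3: job 2 (finishes day 6); job 1 (finishes day 5). Taking the maximum gives a start of day 6, and it finishes at 6 + 12 = day 18.

Working backward from the deadline:
Job 4 must finish by day 24; it takes 5 days, so it must start by 24 − 5 = day 19.
Job 3 must finish before job 4 (must start by day 19). With a 12-day duration, job 3 must start by 19 − 12 = day 7.
So job 3 can start as early as day 6 and as late as day 7, giving 7 − 6 = 1 day of slack.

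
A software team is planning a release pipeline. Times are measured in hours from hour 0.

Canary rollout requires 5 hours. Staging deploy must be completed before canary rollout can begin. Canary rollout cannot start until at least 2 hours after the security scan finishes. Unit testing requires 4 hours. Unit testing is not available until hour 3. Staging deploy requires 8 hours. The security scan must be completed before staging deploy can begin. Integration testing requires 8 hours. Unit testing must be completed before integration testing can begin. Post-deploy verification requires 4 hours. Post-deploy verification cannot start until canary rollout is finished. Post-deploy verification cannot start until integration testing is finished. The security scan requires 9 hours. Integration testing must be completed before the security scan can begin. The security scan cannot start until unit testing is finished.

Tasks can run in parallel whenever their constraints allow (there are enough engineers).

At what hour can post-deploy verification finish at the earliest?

41

After its own release at hour 3, unit testing can start at hour 3 and finishes at hour 7.
Integration testing waits on unit testing (finishes hour 7), so it starts at hour 7 and finishes at 7 + 8 = hour 15.
The security scan cannot start until integration testing (finishes hour 15); unit testing (finishes hour 7). The controlling bound is hour 15, so the security scan finishes at 15 + 9 = hour 24.
Staging deploy cannot begin until the security scan (finishes hour 24). It runs from hour 24 to 24 + 8 = hour 32.
Canary rollout has to wait for staging deploy (finishes hour 32); the security scan (finishes hour 24, plus 2-hour gap → hour 26). The latest of these is hour 32, so canary rollout runs hour 32 to 32 + 5 = hour 37.
Post-deploy verification cannot start until canary rollout (finishes hour 37); integration testing (finishes hour 15). The controlling bound is hour 37, so post-deploy verification finishes at 37 + 4 = hour 41.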